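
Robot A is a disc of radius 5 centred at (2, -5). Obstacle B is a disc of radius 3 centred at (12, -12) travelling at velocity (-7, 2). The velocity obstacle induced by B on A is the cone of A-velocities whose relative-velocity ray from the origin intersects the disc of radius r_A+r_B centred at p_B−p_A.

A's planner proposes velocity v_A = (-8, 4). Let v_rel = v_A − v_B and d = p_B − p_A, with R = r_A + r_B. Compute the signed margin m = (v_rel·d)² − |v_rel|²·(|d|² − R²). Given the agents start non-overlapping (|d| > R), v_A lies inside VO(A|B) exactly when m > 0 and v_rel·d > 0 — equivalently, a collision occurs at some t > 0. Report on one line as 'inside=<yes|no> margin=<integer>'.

d = (10, -7),  |d|² = 149;  R = 5+3 = 8,  c = 149−8² = 85
v_rel = (-1, 2),  |v_rel|² = 5;  v_rel·d = (-1)·(10) + (2)·(-7) = -24
5·t² + 48·t + 85 = 0  ⇒  m = (-24)² − 5·85 = 151
m = 151 > 0,  v_rel·d = -24 < 0  ⇒  outside

inside=no margin=151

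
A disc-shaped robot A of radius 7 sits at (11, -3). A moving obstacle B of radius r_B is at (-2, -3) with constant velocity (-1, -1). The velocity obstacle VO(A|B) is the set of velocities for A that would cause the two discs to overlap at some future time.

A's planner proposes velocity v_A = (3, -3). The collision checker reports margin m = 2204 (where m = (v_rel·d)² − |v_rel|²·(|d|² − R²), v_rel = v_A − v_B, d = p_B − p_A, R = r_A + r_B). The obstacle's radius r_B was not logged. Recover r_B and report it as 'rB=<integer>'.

m = 2204
d = (-13, 0);  v_rel = (4, -2),  |v_rel|² = 20
v_rel×d = (4)·(0) − (-2)·(-13) = -26
since m = R²·20 − (-26)²:  R² = (676 + 2204) / 20 = 144
R = √144 = 12  ⇒  r_B = 12 − 7 = 5

rB=5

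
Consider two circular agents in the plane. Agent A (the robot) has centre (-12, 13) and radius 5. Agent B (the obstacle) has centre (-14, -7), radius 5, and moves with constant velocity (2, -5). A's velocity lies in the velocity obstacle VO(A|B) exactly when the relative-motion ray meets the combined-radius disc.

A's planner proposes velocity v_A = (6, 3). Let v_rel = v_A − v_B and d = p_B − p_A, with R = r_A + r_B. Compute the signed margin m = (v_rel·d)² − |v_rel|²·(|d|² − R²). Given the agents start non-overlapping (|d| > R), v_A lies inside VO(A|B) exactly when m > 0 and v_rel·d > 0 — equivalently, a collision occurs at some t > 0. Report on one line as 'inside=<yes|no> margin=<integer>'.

d = (-2, -20),  |d|² = 404;  R = 5+5 = 10,  c = 404−10² = 304
v_rel = (4, 8),  |v_rel|² = 80;  v_rel·d = (4)·(-2) + (8)·(-20) = -168
80·t² + 336·t + 304 = 0  ⇒  m = (-168)² − 80·304 = 3904
m = 3904 > 0,  v_rel·d = -168 < 0  ⇒  outside

inside=no margin=3904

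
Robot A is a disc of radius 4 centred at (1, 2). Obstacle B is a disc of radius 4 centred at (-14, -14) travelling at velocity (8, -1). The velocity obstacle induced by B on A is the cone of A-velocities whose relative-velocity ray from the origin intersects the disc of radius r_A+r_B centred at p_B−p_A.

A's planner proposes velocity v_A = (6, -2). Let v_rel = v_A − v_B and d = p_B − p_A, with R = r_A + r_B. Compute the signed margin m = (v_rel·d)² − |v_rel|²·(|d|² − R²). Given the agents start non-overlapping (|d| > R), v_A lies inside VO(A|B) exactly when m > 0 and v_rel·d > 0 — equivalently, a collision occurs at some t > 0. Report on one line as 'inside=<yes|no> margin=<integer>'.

d = (-15, -16),  |d|² = 481;  R = 4+4 = 8,  c = 481−8² = 417
v_rel = (-2, -1),  |v_rel|² = 5;  v_rel·d = (-2)·(-15) + (-1)·(-16) = 46
5·t² − 92·t + 417 = 0  ⇒  m = 46² − 5·417 = 31
m = 31 > 0,  v_rel·d = 46 > 0  ⇒  inside

inside=yes margin=31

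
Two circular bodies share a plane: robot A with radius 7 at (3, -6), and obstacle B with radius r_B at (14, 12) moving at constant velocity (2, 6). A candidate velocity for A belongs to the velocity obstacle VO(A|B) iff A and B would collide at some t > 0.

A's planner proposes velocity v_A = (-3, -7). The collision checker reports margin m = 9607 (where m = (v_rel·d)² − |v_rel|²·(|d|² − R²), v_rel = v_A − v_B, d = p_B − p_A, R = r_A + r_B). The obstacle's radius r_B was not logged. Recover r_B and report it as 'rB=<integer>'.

m = 9607
d = (11, 18);  v_rel = (-5, -13),  |v_rel|² = 194
v_rel×d = (-5)·(18) − (-13)·(11) = 53
since m = R²·194 − 53²:  R² = (2809 + 9607) / 194 = 64
R = √64 = 8  ⇒  r_B = 8 − 7 = 1

rB=1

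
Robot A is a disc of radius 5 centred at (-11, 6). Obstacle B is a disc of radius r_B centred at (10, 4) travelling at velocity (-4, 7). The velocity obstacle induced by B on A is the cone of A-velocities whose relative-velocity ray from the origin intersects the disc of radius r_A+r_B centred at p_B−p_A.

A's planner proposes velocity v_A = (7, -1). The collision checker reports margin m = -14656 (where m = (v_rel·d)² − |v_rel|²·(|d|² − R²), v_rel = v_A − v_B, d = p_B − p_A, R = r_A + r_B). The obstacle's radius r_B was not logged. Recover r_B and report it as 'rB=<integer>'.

m = -14656
d = (21, -2);  v_rel = (11, -8),  |v_rel|² = 185
v_rel×d = (11)·(-2) − (-8)·(21) = 146
since m = R²·185 − 146²:  R² = (21316 + -14656) / 185 = 36
R = √36 = 6  ⇒  r_B = 6 − 5 = 1

rB=1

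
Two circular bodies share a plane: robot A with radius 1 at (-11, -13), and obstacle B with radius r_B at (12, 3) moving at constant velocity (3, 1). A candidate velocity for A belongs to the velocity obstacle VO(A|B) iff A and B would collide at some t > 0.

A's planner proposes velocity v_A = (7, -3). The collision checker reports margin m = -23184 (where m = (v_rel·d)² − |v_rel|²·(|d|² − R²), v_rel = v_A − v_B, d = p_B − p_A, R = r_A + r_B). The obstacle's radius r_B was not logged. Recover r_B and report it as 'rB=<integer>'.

m = -23184
d = (23, 16);  v_rel = (4, -4),  |v_rel|² = 32
v_rel×d = (4)·(16) − (-4)·(23) = 156
since m = R²·32 − 156²:  R² = (24336 + -23184) / 32 = 36
R = √36 = 6  ⇒  r_B = 6 − 1 = 5

rB=5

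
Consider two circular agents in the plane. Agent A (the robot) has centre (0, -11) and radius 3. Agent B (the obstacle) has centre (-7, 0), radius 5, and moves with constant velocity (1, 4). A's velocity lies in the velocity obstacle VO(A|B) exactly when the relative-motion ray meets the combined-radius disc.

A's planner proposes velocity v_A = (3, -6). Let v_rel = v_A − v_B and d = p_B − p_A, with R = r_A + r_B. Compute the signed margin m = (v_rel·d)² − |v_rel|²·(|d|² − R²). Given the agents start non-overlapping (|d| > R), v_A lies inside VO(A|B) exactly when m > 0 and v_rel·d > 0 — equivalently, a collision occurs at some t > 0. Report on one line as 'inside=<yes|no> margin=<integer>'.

d = (-7, 11),  |d|² = 170;  R = 3+5 = 8,  c = 170−8² = 106
v_rel = (2, -10),  |v_rel|² = 104;  v_rel·d = (2)·(-7) + (-10)·(11) = -124
104·t² + 248·t + 106 = 0  ⇒  m = (-124)² − 104·106 = 4352
m = 4352 > 0,  v_rel·d = -124 < 0  ⇒  outside

inside=no margin=4352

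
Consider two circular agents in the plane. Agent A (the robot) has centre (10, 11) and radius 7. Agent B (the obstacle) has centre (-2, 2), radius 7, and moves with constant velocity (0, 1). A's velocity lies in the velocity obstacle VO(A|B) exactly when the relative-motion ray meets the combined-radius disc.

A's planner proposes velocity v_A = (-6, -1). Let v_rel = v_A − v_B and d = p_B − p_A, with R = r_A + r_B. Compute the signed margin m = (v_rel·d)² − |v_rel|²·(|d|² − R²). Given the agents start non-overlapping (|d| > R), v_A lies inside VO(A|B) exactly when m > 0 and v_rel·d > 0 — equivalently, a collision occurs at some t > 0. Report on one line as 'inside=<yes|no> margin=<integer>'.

d = (-12, -9),  |d|² = 225;  R = 7+7 = 14,  c = 225−14² = 29
v_rel = (-6, -2),  |v_rel|² = 40;  v_rel·d = (-6)·(-12) + (-2)·(-9) = 90
40·t² − 180·t + 29 = 0  ⇒  m = 90² − 40·29 = 6940
m = 6940 > 0,  v_rel·d = 90 > 0  ⇒  inside

inside=yes margin=6940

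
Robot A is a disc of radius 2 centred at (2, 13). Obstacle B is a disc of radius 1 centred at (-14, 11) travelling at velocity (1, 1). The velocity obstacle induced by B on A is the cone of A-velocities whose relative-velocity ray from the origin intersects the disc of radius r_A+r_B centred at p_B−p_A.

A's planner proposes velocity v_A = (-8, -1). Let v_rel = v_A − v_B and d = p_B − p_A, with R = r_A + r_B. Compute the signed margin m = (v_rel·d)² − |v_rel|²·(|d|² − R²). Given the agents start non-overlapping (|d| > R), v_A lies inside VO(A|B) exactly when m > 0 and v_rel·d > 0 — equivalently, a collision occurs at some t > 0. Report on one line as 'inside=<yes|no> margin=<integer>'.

d = (-16, -2),  |d|² = 260;  R = 2+1 = 3,  c = 260−3² = 251
v_rel = (-9, -2),  |v_rel|² = 85;  v_rel·d = (-9)·(-16) + (-2)·(-2) = 148
85·t² − 296·t + 251 = 0  ⇒  m = 148² − 85·251 = 569
m = 569 > 0,  v_rel·d = 148 > 0  ⇒  inside

inside=yes margin=569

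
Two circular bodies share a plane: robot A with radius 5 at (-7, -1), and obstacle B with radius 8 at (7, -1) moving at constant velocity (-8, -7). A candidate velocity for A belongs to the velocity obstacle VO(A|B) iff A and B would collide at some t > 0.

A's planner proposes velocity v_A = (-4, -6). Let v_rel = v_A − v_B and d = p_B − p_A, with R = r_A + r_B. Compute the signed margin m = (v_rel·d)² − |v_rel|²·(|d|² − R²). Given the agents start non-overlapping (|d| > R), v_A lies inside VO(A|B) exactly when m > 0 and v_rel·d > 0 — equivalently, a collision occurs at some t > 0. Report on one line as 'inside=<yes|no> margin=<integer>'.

d = (14, 0),  |d|² = 196;  R = 5+8 = 13,  c = 196−13² = 27
v_rel = (4, 1),  |v_rel|² = 17;  v_rel·d = (4)·(14) + (1)·(0) = 56
17·t² − 112·t + 27 = 0  ⇒  m = 56² − 17·27 = 2677
m = 2677 > 0,  v_rel·d = 56 > 0  ⇒  inside

inside=yes margin=2677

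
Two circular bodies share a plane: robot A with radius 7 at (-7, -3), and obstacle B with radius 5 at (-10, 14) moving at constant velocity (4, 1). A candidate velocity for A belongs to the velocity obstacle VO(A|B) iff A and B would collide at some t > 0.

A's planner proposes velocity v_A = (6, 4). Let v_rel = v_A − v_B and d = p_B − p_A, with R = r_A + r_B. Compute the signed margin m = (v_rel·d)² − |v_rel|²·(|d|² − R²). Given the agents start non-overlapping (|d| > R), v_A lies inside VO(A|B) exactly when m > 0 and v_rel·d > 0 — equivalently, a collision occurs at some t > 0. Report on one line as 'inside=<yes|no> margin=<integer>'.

d = (-3, 17),  |d|² = 298;  R = 7+5 = 12,  c = 298−12² = 154
v_rel = (2, 3),  |v_rel|² = 13;  v_rel·d = (2)·(-3) + (3)·(17) = 45
13·t² − 90·t + 154 = 0  ⇒  m = 45² − 13·154 = 23
m = 23 > 0,  v_rel·d = 45 > 0  ⇒  inside

inside=yes margin=23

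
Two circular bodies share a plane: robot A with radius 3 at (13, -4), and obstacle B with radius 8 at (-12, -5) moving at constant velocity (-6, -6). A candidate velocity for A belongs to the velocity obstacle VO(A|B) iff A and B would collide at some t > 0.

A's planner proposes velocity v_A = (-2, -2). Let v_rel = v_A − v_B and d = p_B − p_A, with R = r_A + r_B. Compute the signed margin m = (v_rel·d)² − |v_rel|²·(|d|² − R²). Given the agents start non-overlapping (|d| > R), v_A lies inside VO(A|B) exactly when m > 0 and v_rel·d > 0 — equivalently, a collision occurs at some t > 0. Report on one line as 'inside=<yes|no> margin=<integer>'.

d = (-25, -1),  |d|² = 626;  R = 3+8 = 11,  c = 626−11² = 505
v_rel = (4, 4),  |v_rel|² = 32;  v_rel·d = (4)·(-25) + (4)·(-1) = -104
32·t² + 208·t + 505 = 0  ⇒  m = (-104)² − 32·505 = -5344
m = -5344 < 0,  v_rel·d = -104 < 0  ⇒  outside

inside=no margin=-5344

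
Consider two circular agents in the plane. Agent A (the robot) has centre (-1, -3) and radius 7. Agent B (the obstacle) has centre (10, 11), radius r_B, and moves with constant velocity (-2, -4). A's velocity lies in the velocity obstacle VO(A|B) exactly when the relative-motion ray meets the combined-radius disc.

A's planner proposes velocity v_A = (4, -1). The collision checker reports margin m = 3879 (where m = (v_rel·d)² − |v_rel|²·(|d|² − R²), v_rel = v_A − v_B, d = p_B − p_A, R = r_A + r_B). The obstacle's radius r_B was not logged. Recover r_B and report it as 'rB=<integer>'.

m = 3879
d = (11, 14);  v_rel = (6, 3),  |v_rel|² = 45
v_rel×d = (6)·(14) − (3)·(11) = 51
since m = R²·45 − 51²:  R² = (2601 + 3879) / 45 = 144
R = √144 = 12  ⇒  r_B = 12 − 7 = 5

rB=5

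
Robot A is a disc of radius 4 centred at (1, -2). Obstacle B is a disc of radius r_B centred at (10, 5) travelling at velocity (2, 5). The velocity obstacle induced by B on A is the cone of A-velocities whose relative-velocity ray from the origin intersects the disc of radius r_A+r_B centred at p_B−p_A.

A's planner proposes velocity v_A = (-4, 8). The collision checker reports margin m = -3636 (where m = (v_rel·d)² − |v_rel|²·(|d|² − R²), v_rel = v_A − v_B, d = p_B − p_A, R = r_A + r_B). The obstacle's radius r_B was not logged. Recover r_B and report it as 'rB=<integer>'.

m = -3636
d = (9, 7);  v_rel = (-6, 3),  |v_rel|² = 45
v_rel×d = (-6)·(7) − (3)·(9) = -69
since m = R²·45 − (-69)²:  R² = (4761 + -3636) / 45 = 25
R = √25 = 5  ⇒  r_B = 5 − 4 = 1

rB=1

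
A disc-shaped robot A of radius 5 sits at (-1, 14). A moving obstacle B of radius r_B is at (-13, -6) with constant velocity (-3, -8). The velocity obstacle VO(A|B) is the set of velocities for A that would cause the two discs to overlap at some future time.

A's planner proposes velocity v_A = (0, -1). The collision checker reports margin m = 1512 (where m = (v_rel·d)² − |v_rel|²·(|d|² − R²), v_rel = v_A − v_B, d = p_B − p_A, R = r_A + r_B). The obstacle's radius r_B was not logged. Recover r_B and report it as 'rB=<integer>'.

m = 1512
d = (-12, -20);  v_rel = (3, 7),  |v_rel|² = 58
v_rel×d = (3)·(-20) − (7)·(-12) = 24
since m = R²·58 − 24²:  R² = (576 + 1512) / 58 = 36
R = √36 = 6  ⇒  r_B = 6 − 5 = 1

rB=1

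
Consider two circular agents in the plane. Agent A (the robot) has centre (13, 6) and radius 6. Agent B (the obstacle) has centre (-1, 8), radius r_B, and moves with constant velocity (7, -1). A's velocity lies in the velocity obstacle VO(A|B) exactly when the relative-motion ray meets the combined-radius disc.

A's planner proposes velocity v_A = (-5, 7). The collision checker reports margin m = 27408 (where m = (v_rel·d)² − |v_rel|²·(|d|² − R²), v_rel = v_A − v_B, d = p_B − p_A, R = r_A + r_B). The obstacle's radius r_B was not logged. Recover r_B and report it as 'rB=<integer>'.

m = 27408
d = (-14, 2);  v_rel = (-12, 8),  |v_rel|² = 208
v_rel×d = (-12)·(2) − (8)·(-14) = 88
since m = R²·208 − 88²:  R² = (7744 + 27408) / 208 = 169
R = √169 = 13  ⇒  r_B = 13 − 6 = 7

rB=7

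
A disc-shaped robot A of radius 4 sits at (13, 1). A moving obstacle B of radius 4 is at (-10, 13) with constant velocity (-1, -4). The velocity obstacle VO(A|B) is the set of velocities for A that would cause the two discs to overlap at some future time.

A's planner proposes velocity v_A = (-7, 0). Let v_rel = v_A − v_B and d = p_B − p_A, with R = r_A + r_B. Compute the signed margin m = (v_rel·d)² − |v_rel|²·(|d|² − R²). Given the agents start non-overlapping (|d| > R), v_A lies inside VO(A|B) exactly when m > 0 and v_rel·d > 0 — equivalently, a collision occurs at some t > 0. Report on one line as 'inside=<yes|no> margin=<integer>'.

d = (-23, 12),  |d|² = 673;  R = 4+4 = 8,  c = 673−8² = 609
v_rel = (-6, 4),  |v_rel|² = 52;  v_rel·d = (-6)·(-23) + (4)·(12) = 186
52·t² − 372·t + 609 = 0  ⇒  m = 186² − 52·609 = 2928
m = 2928 > 0,  v_rel·d = 186 > 0  ⇒  inside

inside=yes margin=2928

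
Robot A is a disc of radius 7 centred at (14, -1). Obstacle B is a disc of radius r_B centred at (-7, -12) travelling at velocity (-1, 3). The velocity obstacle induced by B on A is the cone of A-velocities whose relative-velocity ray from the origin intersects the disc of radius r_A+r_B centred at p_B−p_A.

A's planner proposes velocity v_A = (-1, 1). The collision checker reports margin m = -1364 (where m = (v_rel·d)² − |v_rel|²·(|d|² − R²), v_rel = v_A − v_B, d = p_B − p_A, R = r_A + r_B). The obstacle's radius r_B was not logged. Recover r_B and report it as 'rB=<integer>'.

m = -1364
d = (-21, -11);  v_rel = (0, -2),  |v_rel|² = 4
v_rel×d = (0)·(-11) − (-2)·(-21) = -42
since m = R²·4 − (-42)²:  R² = (1764 + -1364) / 4 = 100
R = √100 = 10  ⇒  r_B = 10 − 7 = 3

rB=3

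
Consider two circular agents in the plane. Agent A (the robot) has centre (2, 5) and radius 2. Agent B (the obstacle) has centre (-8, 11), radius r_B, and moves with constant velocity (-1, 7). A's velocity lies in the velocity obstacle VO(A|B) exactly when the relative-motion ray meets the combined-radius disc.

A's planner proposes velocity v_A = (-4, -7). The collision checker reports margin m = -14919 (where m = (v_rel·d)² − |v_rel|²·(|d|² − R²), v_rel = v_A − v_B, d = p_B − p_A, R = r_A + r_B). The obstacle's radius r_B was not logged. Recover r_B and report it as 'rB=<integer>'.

m = -14919
d = (-10, 6);  v_rel = (-3, -14),  |v_rel|² = 205
v_rel×d = (-3)·(6) − (-14)·(-10) = -158
since m = R²·205 − (-158)²:  R² = (24964 + -14919) / 205 = 49
R = √49 = 7  ⇒  r_B = 7 − 2 = 5

rB=5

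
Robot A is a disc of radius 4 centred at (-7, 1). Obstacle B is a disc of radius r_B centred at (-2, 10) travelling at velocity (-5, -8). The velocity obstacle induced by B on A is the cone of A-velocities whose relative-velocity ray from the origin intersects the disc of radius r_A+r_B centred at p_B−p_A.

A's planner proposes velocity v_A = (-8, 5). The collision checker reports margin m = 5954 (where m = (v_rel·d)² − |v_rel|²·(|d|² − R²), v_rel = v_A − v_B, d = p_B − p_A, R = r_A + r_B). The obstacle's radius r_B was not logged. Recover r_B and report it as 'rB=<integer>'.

m = 5954
d = (5, 9);  v_rel = (-3, 13),  |v_rel|² = 178
v_rel×d = (-3)·(9) − (13)·(5) = -92
since m = R²·178 − (-92)²:  R² = (8464 + 5954) / 178 = 81
R = √81 = 9  ⇒  r_B = 9 − 4 = 5

rB=5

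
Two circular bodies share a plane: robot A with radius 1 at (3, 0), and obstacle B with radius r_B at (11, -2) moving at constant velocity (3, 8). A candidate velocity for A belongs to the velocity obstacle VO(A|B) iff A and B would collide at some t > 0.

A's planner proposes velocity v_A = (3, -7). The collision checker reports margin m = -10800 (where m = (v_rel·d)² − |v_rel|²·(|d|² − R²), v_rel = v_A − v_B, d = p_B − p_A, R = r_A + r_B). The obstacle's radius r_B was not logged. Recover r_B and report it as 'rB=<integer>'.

m = -10800
d = (8, -2);  v_rel = (0, -15),  |v_rel|² = 225
v_rel×d = (0)·(-2) − (-15)·(8) = 120
since m = R²·225 − 120²:  R² = (14400 + -10800) / 225 = 16
R = √16 = 4  ⇒  r_B = 4 − 1 = 3

rB=3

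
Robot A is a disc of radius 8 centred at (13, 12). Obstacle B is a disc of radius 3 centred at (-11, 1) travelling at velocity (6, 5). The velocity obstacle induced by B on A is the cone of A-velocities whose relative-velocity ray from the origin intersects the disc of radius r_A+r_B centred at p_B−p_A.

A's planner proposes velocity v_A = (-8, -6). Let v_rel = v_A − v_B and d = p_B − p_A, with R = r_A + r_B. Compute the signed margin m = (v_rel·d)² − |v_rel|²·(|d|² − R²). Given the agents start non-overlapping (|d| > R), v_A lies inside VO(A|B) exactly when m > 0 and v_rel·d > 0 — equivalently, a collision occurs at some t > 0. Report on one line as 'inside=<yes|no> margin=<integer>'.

d = (-24, -11),  |d|² = 697;  R = 8+3 = 11,  c = 697−11² = 576
v_rel = (-14, -11),  |v_rel|² = 317;  v_rel·d = (-14)·(-24) + (-11)·(-11) = 457
317·t² − 914·t + 576 = 0  ⇒  m = 457² − 317·576 = 26257
m = 26257 > 0,  v_rel·d = 457 > 0  ⇒  inside

inside=yes margin=26257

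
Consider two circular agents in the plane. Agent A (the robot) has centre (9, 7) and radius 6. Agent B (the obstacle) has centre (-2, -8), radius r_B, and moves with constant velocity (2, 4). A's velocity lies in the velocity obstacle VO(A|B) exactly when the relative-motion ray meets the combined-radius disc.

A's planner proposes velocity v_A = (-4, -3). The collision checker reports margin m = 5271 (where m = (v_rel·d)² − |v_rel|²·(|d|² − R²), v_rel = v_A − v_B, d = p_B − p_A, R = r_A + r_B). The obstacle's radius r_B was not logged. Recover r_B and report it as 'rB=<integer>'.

m = 5271
d = (-11, -15);  v_rel = (-6, -7),  |v_rel|² = 85
v_rel×d = (-6)·(-15) − (-7)·(-11) = 13
since m = R²·85 − 13²:  R² = (169 + 5271) / 85 = 64
R = √64 = 8  ⇒  r_B = 8 − 6 = 2

rB=2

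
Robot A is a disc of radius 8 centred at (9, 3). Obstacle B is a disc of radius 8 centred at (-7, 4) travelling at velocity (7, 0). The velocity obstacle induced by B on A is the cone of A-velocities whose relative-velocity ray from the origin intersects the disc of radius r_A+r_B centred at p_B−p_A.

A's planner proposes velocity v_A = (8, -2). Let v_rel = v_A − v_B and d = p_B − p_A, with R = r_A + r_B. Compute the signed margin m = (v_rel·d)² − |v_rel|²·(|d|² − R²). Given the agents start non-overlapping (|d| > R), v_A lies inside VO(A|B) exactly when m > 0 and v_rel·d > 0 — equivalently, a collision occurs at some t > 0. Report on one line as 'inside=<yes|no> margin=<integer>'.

d = (-16, 1),  |d|² = 257;  R = 8+8 = 16,  c = 257−16² = 1
v_rel = (1, -2),  |v_rel|² = 5;  v_rel·d = (1)·(-16) + (-2)·(1) = -18
5·t² + 36·t + 1 = 0  ⇒  m = (-18)² − 5·1 = 319
m = 319 > 0,  v_rel·d = -18 < 0  ⇒  outside

inside=no margin=319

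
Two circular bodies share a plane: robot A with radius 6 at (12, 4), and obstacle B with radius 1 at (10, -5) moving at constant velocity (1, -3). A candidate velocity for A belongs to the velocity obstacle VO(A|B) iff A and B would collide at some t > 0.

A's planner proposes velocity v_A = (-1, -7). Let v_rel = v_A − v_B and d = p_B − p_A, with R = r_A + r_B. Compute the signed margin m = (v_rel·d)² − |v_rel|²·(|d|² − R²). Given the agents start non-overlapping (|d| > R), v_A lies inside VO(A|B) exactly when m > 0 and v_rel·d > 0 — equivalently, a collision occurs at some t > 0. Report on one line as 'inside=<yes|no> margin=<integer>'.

d = (-2, -9),  |d|² = 85;  R = 6+1 = 7,  c = 85−7² = 36
v_rel = (-2, -4),  |v_rel|² = 20;  v_rel·d = (-2)·(-2) + (-4)·(-9) = 40
20·t² − 80·t + 36 = 0  ⇒  m = 40² − 20·36 = 880
m = 880 > 0,  v_rel·d = 40 > 0  ⇒  inside

inside=yes margin=880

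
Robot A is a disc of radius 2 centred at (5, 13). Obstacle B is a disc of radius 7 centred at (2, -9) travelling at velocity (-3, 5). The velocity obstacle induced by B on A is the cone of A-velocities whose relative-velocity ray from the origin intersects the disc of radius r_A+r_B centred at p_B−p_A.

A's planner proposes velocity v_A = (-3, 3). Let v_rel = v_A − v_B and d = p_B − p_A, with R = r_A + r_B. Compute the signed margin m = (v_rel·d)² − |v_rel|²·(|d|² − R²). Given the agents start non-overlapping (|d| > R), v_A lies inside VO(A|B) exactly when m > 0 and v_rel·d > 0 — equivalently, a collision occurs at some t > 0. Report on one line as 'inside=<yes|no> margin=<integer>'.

d = (-3, -22),  |d|² = 493;  R = 2+7 = 9,  c = 493−9² = 412
v_rel = (0, -2),  |v_rel|² = 4;  v_rel·d = (0)·(-3) + (-2)·(-22) = 44
4·t² − 88·t + 412 = 0  ⇒  m = 44² − 4·412 = 288
m = 288 > 0,  v_rel·d = 44 > 0  ⇒  inside

inside=yes margin=288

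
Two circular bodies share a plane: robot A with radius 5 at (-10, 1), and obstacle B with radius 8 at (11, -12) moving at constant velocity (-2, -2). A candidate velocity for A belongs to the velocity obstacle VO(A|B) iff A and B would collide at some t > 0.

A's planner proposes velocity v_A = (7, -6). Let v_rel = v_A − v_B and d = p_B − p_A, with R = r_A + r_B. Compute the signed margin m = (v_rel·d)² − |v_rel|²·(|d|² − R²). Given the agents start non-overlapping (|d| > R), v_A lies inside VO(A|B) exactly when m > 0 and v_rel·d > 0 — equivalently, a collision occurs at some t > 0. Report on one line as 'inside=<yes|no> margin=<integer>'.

d = (21, -13),  |d|² = 610;  R = 5+8 = 13,  c = 610−13² = 441
v_rel = (9, -4),  |v_rel|² = 97;  v_rel·d = (9)·(21) + (-4)·(-13) = 241
97·t² − 482·t + 441 = 0  ⇒  m = 241² − 97·441 = 15304
m = 15304 > 0,  v_rel·d = 241 > 0  ⇒  inside

inside=yes margin=15304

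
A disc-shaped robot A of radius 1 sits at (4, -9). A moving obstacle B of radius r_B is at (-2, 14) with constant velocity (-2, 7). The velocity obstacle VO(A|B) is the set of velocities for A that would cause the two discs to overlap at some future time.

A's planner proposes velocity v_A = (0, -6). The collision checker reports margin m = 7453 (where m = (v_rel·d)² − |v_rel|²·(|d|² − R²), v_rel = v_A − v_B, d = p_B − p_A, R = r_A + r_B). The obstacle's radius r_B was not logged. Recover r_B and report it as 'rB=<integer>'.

m = 7453
d = (-6, 23);  v_rel = (2, -13),  |v_rel|² = 173
v_rel×d = (2)·(23) − (-13)·(-6) = -32
since m = R²·173 − (-32)²:  R² = (1024 + 7453) / 173 = 49
R = √49 = 7  ⇒  r_B = 7 − 1 = 6

rB=6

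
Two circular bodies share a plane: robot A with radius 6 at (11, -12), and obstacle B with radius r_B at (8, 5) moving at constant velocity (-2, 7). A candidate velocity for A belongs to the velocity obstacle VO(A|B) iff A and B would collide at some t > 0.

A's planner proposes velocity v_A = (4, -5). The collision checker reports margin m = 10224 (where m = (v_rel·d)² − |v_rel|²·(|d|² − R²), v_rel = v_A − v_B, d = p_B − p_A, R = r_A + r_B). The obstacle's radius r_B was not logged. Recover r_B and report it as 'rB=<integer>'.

m = 10224
d = (-3, 17);  v_rel = (6, -12),  |v_rel|² = 180
v_rel×d = (6)·(17) − (-12)·(-3) = 66
since m = R²·180 − 66²:  R² = (4356 + 10224) / 180 = 81
R = √81 = 9  ⇒  r_B = 9 − 6 = 3

rB=3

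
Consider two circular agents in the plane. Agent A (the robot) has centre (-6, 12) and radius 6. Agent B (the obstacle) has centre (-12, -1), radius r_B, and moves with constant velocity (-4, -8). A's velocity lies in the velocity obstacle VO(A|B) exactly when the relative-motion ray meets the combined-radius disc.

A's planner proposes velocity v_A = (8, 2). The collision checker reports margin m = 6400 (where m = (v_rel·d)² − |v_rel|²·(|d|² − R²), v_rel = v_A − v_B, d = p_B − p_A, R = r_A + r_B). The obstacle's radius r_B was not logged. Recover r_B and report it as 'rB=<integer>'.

m = 6400
d = (-6, -13);  v_rel = (12, 10),  |v_rel|² = 244
v_rel×d = (12)·(-13) − (10)·(-6) = -96
since m = R²·244 − (-96)²:  R² = (9216 + 6400) / 244 = 64
R = √64 = 8  ⇒  r_B = 8 − 6 = 2

rB=2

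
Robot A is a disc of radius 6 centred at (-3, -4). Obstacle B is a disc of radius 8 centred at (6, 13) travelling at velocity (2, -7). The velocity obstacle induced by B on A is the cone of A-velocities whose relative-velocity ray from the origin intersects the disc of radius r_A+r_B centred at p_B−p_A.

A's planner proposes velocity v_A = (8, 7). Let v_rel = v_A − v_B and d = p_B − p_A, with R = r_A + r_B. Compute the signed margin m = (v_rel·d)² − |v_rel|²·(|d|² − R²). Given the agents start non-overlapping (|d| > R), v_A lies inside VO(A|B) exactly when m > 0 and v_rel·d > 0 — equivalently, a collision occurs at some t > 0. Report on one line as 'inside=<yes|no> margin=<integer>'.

d = (9, 17),  |d|² = 370;  R = 6+8 = 14,  c = 370−14² = 174
v_rel = (6, 14),  |v_rel|² = 232;  v_rel·d = (6)·(9) + (14)·(17) = 292
232·t² − 584·t + 174 = 0  ⇒  m = 292² − 232·174 = 44896
m = 44896 > 0,  v_rel·d = 292 > 0  ⇒  inside

inside=yes margin=44896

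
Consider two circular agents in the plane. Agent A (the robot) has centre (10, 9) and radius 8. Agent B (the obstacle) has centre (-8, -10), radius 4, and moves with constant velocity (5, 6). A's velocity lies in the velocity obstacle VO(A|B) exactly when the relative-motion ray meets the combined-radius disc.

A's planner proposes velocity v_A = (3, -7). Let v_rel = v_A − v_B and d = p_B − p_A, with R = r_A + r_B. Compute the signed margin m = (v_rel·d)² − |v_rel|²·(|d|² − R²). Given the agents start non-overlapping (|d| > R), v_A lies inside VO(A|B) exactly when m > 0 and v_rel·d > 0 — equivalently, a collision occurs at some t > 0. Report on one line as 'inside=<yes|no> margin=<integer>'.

d = (-18, -19),  |d|² = 685;  R = 8+4 = 12,  c = 685−12² = 541
v_rel = (-2, -13),  |v_rel|² = 173;  v_rel·d = (-2)·(-18) + (-13)·(-19) = 283
173·t² − 566·t + 541 = 0  ⇒  m = 283² − 173·541 = -13504
m = -13504 < 0,  v_rel·d = 283 > 0  ⇒  outside

inside=no margin=-13504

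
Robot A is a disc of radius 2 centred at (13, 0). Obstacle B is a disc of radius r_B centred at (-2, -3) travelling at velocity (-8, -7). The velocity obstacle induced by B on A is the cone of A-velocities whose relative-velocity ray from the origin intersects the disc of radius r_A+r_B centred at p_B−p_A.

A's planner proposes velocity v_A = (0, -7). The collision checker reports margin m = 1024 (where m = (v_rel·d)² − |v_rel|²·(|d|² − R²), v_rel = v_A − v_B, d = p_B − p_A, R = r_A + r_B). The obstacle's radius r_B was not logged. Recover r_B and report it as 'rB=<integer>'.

m = 1024
d = (-15, -3);  v_rel = (8, 0),  |v_rel|² = 64
v_rel×d = (8)·(-3) − (0)·(-15) = -24
since m = R²·64 − (-24)²:  R² = (576 + 1024) / 64 = 25
R = √25 = 5  ⇒  r_B = 5 − 2 = 3

rB=3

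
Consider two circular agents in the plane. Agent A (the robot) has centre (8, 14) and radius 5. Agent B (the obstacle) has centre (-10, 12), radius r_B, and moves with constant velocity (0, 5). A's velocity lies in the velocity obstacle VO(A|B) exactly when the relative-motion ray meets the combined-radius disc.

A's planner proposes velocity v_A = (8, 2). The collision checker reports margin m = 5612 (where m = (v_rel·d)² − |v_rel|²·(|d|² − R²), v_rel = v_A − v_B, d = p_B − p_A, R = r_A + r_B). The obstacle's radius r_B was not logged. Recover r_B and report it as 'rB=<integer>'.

m = 5612
d = (-18, -2);  v_rel = (8, -3),  |v_rel|² = 73
v_rel×d = (8)·(-2) − (-3)·(-18) = -70
since m = R²·73 − (-70)²:  R² = (4900 + 5612) / 73 = 144
R = √144 = 12  ⇒  r_B = 12 − 5 = 7

rB=7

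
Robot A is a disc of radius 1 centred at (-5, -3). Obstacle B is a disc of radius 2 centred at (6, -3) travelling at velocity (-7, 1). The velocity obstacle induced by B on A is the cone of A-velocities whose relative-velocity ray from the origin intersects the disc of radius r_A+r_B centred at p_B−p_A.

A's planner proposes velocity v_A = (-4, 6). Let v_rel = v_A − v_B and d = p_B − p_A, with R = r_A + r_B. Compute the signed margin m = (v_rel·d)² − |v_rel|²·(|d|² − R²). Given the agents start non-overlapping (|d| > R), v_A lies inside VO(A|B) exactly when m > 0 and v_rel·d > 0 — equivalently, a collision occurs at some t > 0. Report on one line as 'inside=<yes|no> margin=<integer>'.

d = (11, 0),  |d|² = 121;  R = 1+2 = 3,  c = 121−3² = 112
v_rel = (3, 5),  |v_rel|² = 34;  v_rel·d = (3)·(11) + (5)·(0) = 33
34·t² − 66·t + 112 = 0  ⇒  m = 33² − 34·112 = -2719
m = -2719 < 0,  v_rel·d = 33 > 0  ⇒  outside

inside=no margin=-2719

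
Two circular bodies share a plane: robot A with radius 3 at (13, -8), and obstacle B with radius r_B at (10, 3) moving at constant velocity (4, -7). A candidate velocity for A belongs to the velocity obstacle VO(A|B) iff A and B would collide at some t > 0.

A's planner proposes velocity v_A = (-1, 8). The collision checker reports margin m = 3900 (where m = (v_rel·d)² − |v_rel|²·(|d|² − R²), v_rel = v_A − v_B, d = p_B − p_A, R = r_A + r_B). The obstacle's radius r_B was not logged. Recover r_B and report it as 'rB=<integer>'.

m = 3900
d = (-3, 11);  v_rel = (-5, 15),  |v_rel|² = 250
v_rel×d = (-5)·(11) − (15)·(-3) = -10
since m = R²·250 − (-10)²:  R² = (100 + 3900) / 250 = 16
R = √16 = 4  ⇒  r_B = 4 − 3 = 1

rB=1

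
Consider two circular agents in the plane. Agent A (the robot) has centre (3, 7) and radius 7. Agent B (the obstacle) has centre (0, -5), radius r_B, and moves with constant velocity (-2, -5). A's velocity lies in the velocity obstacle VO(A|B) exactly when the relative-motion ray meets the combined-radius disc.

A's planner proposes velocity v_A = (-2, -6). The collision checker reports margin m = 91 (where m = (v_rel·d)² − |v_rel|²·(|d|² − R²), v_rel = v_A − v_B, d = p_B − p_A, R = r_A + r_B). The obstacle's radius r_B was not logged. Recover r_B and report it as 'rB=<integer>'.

m = 91
d = (-3, -12);  v_rel = (0, -1),  |v_rel|² = 1
v_rel×d = (0)·(-12) − (-1)·(-3) = -3
since m = R²·1 − (-3)²:  R² = (9 + 91) / 1 = 100
R = √100 = 10  ⇒  r_B = 10 − 7 = 3

rB=3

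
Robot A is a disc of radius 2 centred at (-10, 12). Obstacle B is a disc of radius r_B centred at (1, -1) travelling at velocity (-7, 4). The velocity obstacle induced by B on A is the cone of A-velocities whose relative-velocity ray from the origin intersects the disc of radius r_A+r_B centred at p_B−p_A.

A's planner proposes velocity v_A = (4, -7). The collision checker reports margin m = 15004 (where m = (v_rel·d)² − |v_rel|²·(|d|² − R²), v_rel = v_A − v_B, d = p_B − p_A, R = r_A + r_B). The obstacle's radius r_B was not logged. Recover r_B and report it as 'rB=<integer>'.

m = 15004
d = (11, -13);  v_rel = (11, -11),  |v_rel|² = 242
v_rel×d = (11)·(-13) − (-11)·(11) = -22
since m = R²·242 − (-22)²:  R² = (484 + 15004) / 242 = 64
R = √64 = 8  ⇒  r_B = 8 − 2 = 6

rB=6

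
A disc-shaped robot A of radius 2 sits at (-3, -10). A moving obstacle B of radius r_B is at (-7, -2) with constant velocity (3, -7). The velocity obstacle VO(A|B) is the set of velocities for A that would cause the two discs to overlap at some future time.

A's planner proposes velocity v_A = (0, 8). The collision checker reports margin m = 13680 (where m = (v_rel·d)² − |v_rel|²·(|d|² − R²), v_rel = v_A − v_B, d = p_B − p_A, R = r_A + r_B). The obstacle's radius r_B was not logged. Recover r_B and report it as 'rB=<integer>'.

m = 13680
d = (-4, 8);  v_rel = (-3, 15),  |v_rel|² = 234
v_rel×d = (-3)·(8) − (15)·(-4) = 36
since m = R²·234 − 36²:  R² = (1296 + 13680) / 234 = 64
R = √64 = 8  ⇒  r_B = 8 − 2 = 6

rB=6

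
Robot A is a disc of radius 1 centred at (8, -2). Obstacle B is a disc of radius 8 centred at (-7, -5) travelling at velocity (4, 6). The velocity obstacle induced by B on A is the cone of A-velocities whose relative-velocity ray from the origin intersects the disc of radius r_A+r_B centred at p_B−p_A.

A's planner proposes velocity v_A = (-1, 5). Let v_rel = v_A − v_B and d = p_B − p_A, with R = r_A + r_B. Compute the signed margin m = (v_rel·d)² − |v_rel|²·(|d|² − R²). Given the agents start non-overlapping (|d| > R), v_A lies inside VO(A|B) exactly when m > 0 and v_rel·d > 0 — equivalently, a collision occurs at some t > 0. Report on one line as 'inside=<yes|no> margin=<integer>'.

d = (-15, -3),  |d|² = 234;  R = 1+8 = 9,  c = 234−9² = 153
v_rel = (-5, -1),  |v_rel|² = 26;  v_rel·d = (-5)·(-15) + (-1)·(-3) = 78
26·t² − 156·t + 153 = 0  ⇒  m = 78² − 26·153 = 2106
m = 2106 > 0,  v_rel·d = 78 > 0  ⇒  inside

inside=yes margin=2106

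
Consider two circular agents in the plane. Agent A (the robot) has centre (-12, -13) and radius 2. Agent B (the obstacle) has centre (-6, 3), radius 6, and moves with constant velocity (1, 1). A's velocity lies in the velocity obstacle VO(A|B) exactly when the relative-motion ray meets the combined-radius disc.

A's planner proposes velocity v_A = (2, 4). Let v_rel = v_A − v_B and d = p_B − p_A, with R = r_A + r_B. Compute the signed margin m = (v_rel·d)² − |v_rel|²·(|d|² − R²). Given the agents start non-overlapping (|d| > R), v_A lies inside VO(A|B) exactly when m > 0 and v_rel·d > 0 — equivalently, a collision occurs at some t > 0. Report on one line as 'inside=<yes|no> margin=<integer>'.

d = (6, 16),  |d|² = 292;  R = 2+6 = 8,  c = 292−8² = 228
v_rel = (1, 3),  |v_rel|² = 10;  v_rel·d = (1)·(6) + (3)·(16) = 54
10·t² − 108·t + 228 = 0  ⇒  m = 54² − 10·228 = 636
m = 636 > 0,  v_rel·d = 54 > 0  ⇒  inside

inside=yes margin=636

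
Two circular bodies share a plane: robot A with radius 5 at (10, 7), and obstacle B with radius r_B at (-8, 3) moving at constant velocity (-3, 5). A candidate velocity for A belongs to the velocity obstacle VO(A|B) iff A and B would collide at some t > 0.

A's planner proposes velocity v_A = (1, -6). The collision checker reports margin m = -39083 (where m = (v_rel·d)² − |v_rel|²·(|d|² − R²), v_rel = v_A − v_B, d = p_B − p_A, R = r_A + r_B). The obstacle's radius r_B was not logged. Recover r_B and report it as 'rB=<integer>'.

m = -39083
d = (-18, -4);  v_rel = (4, -11),  |v_rel|² = 137
v_rel×d = (4)·(-4) − (-11)·(-18) = -214
since m = R²·137 − (-214)²:  R² = (45796 + -39083) / 137 = 49
R = √49 = 7  ⇒  r_B = 7 − 5 = 2

rB=2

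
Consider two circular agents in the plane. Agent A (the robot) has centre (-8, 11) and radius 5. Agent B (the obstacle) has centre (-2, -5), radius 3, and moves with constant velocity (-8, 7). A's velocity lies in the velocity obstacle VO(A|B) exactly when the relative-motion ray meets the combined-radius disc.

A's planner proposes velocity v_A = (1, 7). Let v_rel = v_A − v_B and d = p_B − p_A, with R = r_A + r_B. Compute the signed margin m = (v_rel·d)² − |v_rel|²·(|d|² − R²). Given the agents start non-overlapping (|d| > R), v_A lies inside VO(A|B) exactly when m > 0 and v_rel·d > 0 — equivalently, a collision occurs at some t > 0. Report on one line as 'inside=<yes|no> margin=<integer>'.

d = (6, -16),  |d|² = 292;  R = 5+3 = 8,  c = 292−8² = 228
v_rel = (9, 0),  |v_rel|² = 81;  v_rel·d = (9)·(6) + (0)·(-16) = 54
81·t² − 108·t + 228 = 0  ⇒  m = 54² − 81·228 = -15552
m = -15552 < 0,  v_rel·d = 54 > 0  ⇒  outside

inside=no margin=-15552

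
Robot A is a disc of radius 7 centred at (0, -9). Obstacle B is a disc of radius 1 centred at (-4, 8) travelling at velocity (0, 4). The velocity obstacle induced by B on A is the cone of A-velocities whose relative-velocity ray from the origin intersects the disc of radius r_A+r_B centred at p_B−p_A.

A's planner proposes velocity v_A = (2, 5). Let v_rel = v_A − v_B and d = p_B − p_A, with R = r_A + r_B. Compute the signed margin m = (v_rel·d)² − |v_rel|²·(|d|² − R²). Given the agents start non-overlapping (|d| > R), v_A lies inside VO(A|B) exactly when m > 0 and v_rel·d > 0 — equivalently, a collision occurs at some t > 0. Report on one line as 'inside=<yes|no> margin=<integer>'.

d = (-4, 17),  |d|² = 305;  R = 7+1 = 8,  c = 305−8² = 241
v_rel = (2, 1),  |v_rel|² = 5;  v_rel·d = (2)·(-4) + (1)·(17) = 9
5·t² − 18·t + 241 = 0  ⇒  m = 9² − 5·241 = -1124
m = -1124 < 0,  v_rel·d = 9 > 0  ⇒  outside

inside=no margin=-1124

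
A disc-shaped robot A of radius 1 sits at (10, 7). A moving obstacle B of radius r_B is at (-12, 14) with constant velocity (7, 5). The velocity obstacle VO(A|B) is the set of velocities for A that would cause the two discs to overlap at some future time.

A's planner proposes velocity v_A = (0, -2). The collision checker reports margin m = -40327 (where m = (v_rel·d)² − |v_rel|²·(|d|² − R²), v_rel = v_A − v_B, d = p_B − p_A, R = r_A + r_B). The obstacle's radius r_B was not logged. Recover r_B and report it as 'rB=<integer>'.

m = -40327
d = (-22, 7);  v_rel = (-7, -7),  |v_rel|² = 98
v_rel×d = (-7)·(7) − (-7)·(-22) = -203
since m = R²·98 − (-203)²:  R² = (41209 + -40327) / 98 = 9
R = √9 = 3  ⇒  r_B = 3 − 1 = 2

rB=2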